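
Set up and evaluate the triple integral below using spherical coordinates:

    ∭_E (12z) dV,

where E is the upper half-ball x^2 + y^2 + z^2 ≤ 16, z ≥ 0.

In spherical coordinates, x = ρ sin(φ) cos(θ), y = ρ sin(φ) sin(θ), z = ρ cos(φ), and dV = ρ^2 sin(φ) dρ dφ dθ.

The integrand becomes 12ρ cos(φ), so

    ∭_E (12z) dV = ∫_{0}^{2π} ∫_{0}^{π/2} ∫_{0}^{4} (12ρ cos(φ)) · ρ^2 sin(φ) dρ dφ dθ.

Inner (ρ): 384sin(2φ).
Middle (φ): 384.
Outer (θ): 768π.

Therefore the triple integral equals 768π.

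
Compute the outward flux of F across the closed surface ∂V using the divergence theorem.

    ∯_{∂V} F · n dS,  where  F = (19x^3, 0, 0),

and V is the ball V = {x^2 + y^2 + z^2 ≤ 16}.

By the divergence theorem,

    ∯_{∂V} F · n dS = ∭_V (∇ · F) dV.

Compute the divergence:
    ∇ · F = ∂F_x/∂x + ∂F_y/∂y + ∂F_z/∂z = 57x^2 + 0 + 0 = 57x^2.

In spherical coordinates, x = ρ sin(φ) cos(θ), y = ρ sin(φ) sin(θ), z = ρ cos(φ), dV = ρ^2 sin(φ) dρ dφ dθ, with 0 ≤ ρ ≤ 4, 0 ≤ φ ≤ π, 0 ≤ θ ≤ 2π.

The integrand, after substitution and multiplying by the volume element, becomes (57ρ^2sin(φ)^2cos(θ)^2) · ρ^2 sin(φ), so

    ∭_V (∇·F) dV = ∫_0^{2π} ∫_0^{π} ∫_0^{4} (57ρ^2sin(φ)^2cos(θ)^2) · ρ^2 sin(φ) dρ dφ dθ.

Inner (ρ from 0 to 4): 58368sin(φ)^3cos(θ)^2/5.
Middle (φ from 0 to π): 77824cos(θ)^2/5.
Outer (θ from 0 to 2π): 77824π/5.

Therefore ∯_{∂V} F · n dS = 77824π/5.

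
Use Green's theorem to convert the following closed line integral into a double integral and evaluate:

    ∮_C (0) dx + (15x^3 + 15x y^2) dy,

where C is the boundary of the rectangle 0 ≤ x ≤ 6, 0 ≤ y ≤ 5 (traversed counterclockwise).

Green's theorem converts the closed line integral into a double integral over the enclosed region D:

    ∮_C P dx + Q dy = ∬_D (∂Q/∂x - ∂P/∂y) dA.

Here P = 0, Q = 15x^3 + 15x y^2, so

    ∂Q/∂x = 45x^2 + 15y^2,    ∂P/∂y = 0,
    ∂Q/∂x - ∂P/∂y = 45x^2 + 15y^2.

D is the region 0 ≤ x ≤ 6, 0 ≤ y ≤ 5. Evaluating the double integral:

    ∬_D (45x^2 + 15y^2) dA = ∫_0^{6} ∫_0^{5} (45x^2 + 15y^2) dy dx.

Inner (y from 0 to 5): 225x^2 + 625.
Outer (x from 0 to 6): 19950.

Therefore ∮_C P dx + Q dy = 19950.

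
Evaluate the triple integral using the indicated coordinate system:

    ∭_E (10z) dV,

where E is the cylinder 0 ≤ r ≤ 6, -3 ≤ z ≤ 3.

In cylindrical coordinates, x = r cos(θ), y = r sin(θ), z = z, and dV = r dr dθ dz.

The integrand becomes 10z, so

    ∭_E (10z) dV = ∫_{0}^{2π} ∫_{0}^{6} ∫_{-3}^{3} (10z) · r dz dr dθ.

Inner (z): 0.
Middle (r from 0 to 6): 0.
Outer (θ): 0.

Therefore the triple integral equals 0.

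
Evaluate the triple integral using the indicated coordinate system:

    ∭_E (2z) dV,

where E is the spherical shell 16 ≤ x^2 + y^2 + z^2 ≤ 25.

In spherical coordinates, x = ρ sin(φ) cos(θ), y = ρ sin(φ) sin(θ), z = ρ cos(φ), and dV = ρ^2 sin(φ) dρ dφ dθ.

The integrand becomes 2ρ cos(φ), so

    ∭_E (2z) dV = ∫_{0}^{2π} ∫_{0}^{π} ∫_{4}^{5} (2ρ cos(φ)) · ρ^2 sin(φ) dρ dφ dθ.

Inner (ρ): 369sin(2φ)/4.
Middle (φ): 0.
Outer (θ): 0.

Therefore the triple integral equals 0.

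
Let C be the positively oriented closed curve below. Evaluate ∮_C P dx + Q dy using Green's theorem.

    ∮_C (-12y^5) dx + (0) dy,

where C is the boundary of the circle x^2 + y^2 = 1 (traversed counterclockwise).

Green's theorem converts the closed line integral into a double integral over the enclosed region D:

    ∮_C P dx + Q dy = ∬_D (∂Q/∂x - ∂P/∂y) dA.

Here P = -12y^5, Q = 0, so

    ∂Q/∂x = 0,    ∂P/∂y = -60y^4,
    ∂Q/∂x - ∂P/∂y = 60y^4.

D is the region x^2 + y^2 ≤ 1. Evaluating the double integral:

In polar coordinates (x = r cos θ, y = r sin θ, dA = r dr dθ) the integrand becomes 60r^4sin(θ)^4, so

    ∬_D (60y^4) dA = ∫_0^{2π} ∫_0^{1} (60r^4sin(θ)^4) · r dr dθ.

Inner (r from 0 to 1): 10sin(θ)^4.
Outer (θ from 0 to 2π): 15π/2.

Therefore ∮_C P dx + Q dy = 15π/2.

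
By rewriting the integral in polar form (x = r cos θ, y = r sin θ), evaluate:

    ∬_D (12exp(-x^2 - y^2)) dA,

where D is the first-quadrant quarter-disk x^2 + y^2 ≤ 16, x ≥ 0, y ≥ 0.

The region D is 0 ≤ r ≤ 4, 0 ≤ θ ≤ π/2 in polar coordinates, where x = r cos(θ), y = r sin(θ), and dA = r dr dθ.

Under the substitution, the integrand becomes 12exp(-r^2), so

    ∬_D (12exp(-x^2 - y^2)) dA = ∫_{0}^{π/2} ∫_{0}^{4} (12exp(-r^2)) · r dr dθ.

Inner integral (in r): ∫_{0}^{4} (12exp(-r^2)) · r dr = 6 - 6exp(-16).

Outer integral (in θ): ∫_{0}^{π/2} (6 - 6exp(-16)) dθ = -3π exp(-16) + 3π.

Therefore ∬_D (12exp(-x^2 - y^2)) dA = -3π exp(-16) + 3π.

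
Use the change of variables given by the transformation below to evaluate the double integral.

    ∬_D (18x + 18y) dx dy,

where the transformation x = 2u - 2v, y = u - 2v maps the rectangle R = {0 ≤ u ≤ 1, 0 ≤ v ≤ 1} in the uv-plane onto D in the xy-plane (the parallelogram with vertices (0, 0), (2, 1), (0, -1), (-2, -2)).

Compute the Jacobian determinant of (x, y) with respect to (u, v):

    ∂(x,y)/∂(u,v) = | 2  -2 | = (2)(-2) - (-2)(1) = -2.
                   | 1  -2 |

Its absolute value is |J| = 2 (the area scaling factor).

Substituting x = 2u - 2v, y = u - 2v into the integrand,

    18x + 18y → 54u - 72v,

so the integral becomes

    ∬_R (54u - 72v) · |J| du dv = ∫_0^1 ∫_0^1 (108u - 144v) dv du.

Inner (v): 108u - 72.
Outer (u): -18.

Therefore ∬_D (18x + 18y) dx dy = -18.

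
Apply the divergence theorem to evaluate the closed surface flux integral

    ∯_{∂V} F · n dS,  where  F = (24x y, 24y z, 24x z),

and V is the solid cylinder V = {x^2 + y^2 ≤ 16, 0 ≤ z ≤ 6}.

By the divergence theorem,

    ∯_{∂V} F · n dS = ∭_V (∇ · F) dV.

Compute the divergence:
    ∇ · F = ∂F_x/∂x + ∂F_y/∂y + ∂F_z/∂z = 24y + 24z + 24x = 24x + 24y + 24z.

In cylindrical coordinates, x = r cos(θ), y = r sin(θ), z = z, dV = r dr dθ dz, with 0 ≤ r ≤ 4, 0 ≤ θ ≤ 2π, 0 ≤ z ≤ 6.

The integrand, after substitution and multiplying by the volume element, becomes (24sqrt(2)r sin(θ + π/4) + 24z) · r, so

    ∭_V (∇·F) dV = ∫_0^{2π} ∫_0^{4} ∫_0^{6} (24sqrt(2)r sin(θ + π/4) + 24z) · r dz dr dθ.

Inner (z from 0 to 6): 144r (sqrt(2)r sin(θ + π/4) + 3).
Middle (r from 0 to 4): 3072sqrt(2)sin(θ + π/4) + 3456.
Outer (θ from 0 to 2π): 6912π.

Therefore ∯_{∂V} F · n dS = 6912π.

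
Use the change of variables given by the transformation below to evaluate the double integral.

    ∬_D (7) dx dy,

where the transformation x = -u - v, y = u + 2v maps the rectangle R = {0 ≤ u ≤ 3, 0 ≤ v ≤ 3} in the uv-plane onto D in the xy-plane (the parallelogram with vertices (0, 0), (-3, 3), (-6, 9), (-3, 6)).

Compute the Jacobian determinant of (x, y) with respect to (u, v):

    ∂(x,y)/∂(u,v) = | -1  -1 | = (-1)(2) - (-1)(1) = -1.
                   | 1  2 |

Its absolute value is |J| = 1 (the area scaling factor).

Substituting x = -u - v, y = u + 2v into the integrand,

    7 → 7,

so the integral becomes

    ∬_R (7) · |J| du dv = ∫_0^3 ∫_0^3 (7) dv du.

Inner (v): 21.
Outer (u): 63.

Therefore ∬_D (7) dx dy = 63.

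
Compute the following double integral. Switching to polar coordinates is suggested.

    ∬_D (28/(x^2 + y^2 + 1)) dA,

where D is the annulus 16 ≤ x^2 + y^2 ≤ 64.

The region D is 4 ≤ r ≤ 8, 0 ≤ θ ≤ 2π in polar coordinates, where x = r cos(θ), y = r sin(θ), and dA = r dr dθ.

Under the substitution, the integrand becomes 28/(r^2 + 1), so

    ∬_D (28/(x^2 + y^2 + 1)) dA = ∫_{0}^{2π} ∫_{4}^{8} (28/(r^2 + 1)) · r dr dθ.

Inner integral (in r): ∫_{4}^{8} (28/(r^2 + 1)) · r dr = log(24031838291621636962890625/168377826559400929).

Outer integral (in θ): ∫_{0}^{2π} (log(24031838291621636962890625/168377826559400929)) dθ = log((24031838291621636962890625/168377826559400929)^(2π)).

Therefore ∬_D (28/(x^2 + y^2 + 1)) dA = log((24031838291621636962890625/168377826559400929)^(2π)).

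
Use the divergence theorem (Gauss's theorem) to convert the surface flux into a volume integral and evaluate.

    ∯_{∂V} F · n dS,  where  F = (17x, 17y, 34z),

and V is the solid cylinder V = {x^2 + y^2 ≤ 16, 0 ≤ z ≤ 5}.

By the divergence theorem,

    ∯_{∂V} F · n dS = ∭_V (∇ · F) dV.

Compute the divergence:
    ∇ · F = ∂F_x/∂x + ∂F_y/∂y + ∂F_z/∂z = 17 + 17 + 34 = 68.

In cylindrical coordinates, x = r cos(θ), y = r sin(θ), z = z, dV = r dr dθ dz, with 0 ≤ r ≤ 4, 0 ≤ θ ≤ 2π, 0 ≤ z ≤ 5.

The integrand, after substitution and multiplying by the volume element, becomes (68) · r, so

    ∭_V (∇·F) dV = ∫_0^{2π} ∫_0^{4} ∫_0^{5} (68) · r dz dr dθ.

Inner (z from 0 to 5): 340r.
Middle (r from 0 to 4): 2720.
Outer (θ from 0 to 2π): 5440π.

Therefore ∯_{∂V} F · n dS = 5440π.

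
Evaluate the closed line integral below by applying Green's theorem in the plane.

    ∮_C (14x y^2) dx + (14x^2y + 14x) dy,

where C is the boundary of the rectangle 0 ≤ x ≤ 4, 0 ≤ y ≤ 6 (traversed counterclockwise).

Green's theorem converts the closed line integral into a double integral over the enclosed region D:

    ∮_C P dx + Q dy = ∬_D (∂Q/∂x - ∂P/∂y) dA.

Here P = 14x y^2, Q = 14x^2y + 14x, so

    ∂Q/∂x = 28x y + 14,    ∂P/∂y = 28x y,
    ∂Q/∂x - ∂P/∂y = 14.

D is the region 0 ≤ x ≤ 4, 0 ≤ y ≤ 6. Evaluating the double integral:

    ∬_D (14) dA = ∫_0^{4} ∫_0^{6} (14) dy dx.

Inner (y from 0 to 6): 84.
Outer (x from 0 to 4): 336.

Therefore ∮_C P dx + Q dy = 336.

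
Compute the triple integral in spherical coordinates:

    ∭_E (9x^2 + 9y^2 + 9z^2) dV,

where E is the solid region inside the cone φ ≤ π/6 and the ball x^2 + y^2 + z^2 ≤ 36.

In spherical coordinates, x = ρ sin(φ) cos(θ), y = ρ sin(φ) sin(θ), z = ρ cos(φ), and dV = ρ^2 sin(φ) dρ dφ dθ.

The integrand becomes 9ρ^2, so

    ∭_E (9x^2 + 9y^2 + 9z^2) dV = ∫_{0}^{2π} ∫_{0}^{π/6} ∫_{0}^{6} (9ρ^2) · ρ^2 sin(φ) dρ dφ dθ.

Inner (ρ): 69984sin(φ)/5.
Middle (φ): 69984/5 - 34992sqrt(3)/5.
Outer (θ): 69984π (2 - sqrt(3))/5.

Therefore the triple integral equals 69984π (2 - sqrt(3))/5.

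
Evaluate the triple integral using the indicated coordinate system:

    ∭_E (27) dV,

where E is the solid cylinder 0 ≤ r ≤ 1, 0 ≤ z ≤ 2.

In cylindrical coordinates, x = r cos(θ), y = r sin(θ), z = z, and dV = r dr dθ dz.

The integrand becomes 27, so

    ∭_E (27) dV = ∫_{0}^{2π} ∫_{0}^{1} ∫_{0}^{2} (27) · r dz dr dθ.

Inner (z): 54r.
Middle (r from 0 to 1): 27.
Outer (θ): 54π.

Therefore the triple integral equals 54π.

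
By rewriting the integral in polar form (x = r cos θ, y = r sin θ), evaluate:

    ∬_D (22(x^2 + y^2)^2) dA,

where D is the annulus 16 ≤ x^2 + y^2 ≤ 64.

The region D is 4 ≤ r ≤ 8, 0 ≤ θ ≤ 2π in polar coordinates, where x = r cos(θ), y = r sin(θ), and dA = r dr dθ.

Under the substitution, the integrand becomes 22r^4, so

    ∬_D (22(x^2 + y^2)^2) dA = ∫_{0}^{2π} ∫_{4}^{8} (22r^4) · r dr dθ.

Inner integral (in r): ∫_{4}^{8} (22r^4) · r dr = 946176.

Outer integral (in θ): ∫_{0}^{2π} (946176) dθ = 1892352π.

Therefore ∬_D (22(x^2 + y^2)^2) dA = 1892352π.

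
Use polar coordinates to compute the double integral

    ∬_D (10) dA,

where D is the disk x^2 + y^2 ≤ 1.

The region D is 0 ≤ r ≤ 1, 0 ≤ θ ≤ 2π in polar coordinates, where x = r cos(θ), y = r sin(θ), and dA = r dr dθ.

Under the substitution, the integrand becomes 10, so

    ∬_D (10) dA = ∫_{0}^{2π} ∫_{0}^{1} (10) · r dr dθ.

Inner integral (in r): ∫_{0}^{1} (10) · r dr = 5.

Outer integral (in θ): ∫_{0}^{2π} (5) dθ = 10π.

Therefore ∬_D (10) dA = 10π.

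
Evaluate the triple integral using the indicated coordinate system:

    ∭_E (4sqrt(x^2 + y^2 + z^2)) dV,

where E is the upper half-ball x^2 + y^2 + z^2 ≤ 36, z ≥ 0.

In spherical coordinates, x = ρ sin(φ) cos(θ), y = ρ sin(φ) sin(θ), z = ρ cos(φ), and dV = ρ^2 sin(φ) dρ dφ dθ.

The integrand becomes 4ρ, so

    ∭_E (4sqrt(x^2 + y^2 + z^2)) dV = ∫_{0}^{2π} ∫_{0}^{π/2} ∫_{0}^{6} (4ρ) · ρ^2 sin(φ) dρ dφ dθ.

Inner (ρ): 1296sin(φ).
Middle (φ): 1296.
Outer (θ): 2592π.

Therefore the triple integral equals 2592π.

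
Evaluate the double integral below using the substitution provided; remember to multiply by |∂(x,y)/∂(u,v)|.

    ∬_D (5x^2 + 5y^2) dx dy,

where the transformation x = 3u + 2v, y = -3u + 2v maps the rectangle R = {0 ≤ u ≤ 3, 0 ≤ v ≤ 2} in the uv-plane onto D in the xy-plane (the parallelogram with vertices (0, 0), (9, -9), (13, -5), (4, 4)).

Compute the Jacobian determinant of (x, y) with respect to (u, v):

    ∂(x,y)/∂(u,v) = | 3  2 | = (3)(2) - (2)(-3) = 12.
                   | -3  2 |

Its absolute value is |J| = 12 (the area scaling factor).

Substituting x = 3u + 2v, y = -3u + 2v into the integrand,

    5x^2 + 5y^2 → 90u^2 + 40v^2,

so the integral becomes

    ∬_R (90u^2 + 40v^2) · |J| du dv = ∫_0^3 ∫_0^2 (1080u^2 + 480v^2) dv du.

Inner (v): 2160u^2 + 1280.
Outer (u): 23280.

Therefore ∬_D (5x^2 + 5y^2) dx dy = 23280.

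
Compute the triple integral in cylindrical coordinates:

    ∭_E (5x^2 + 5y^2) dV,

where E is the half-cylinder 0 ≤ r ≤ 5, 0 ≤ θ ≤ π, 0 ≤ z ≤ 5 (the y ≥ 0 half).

In cylindrical coordinates, x = r cos(θ), y = r sin(θ), z = z, and dV = r dr dθ dz.

The integrand becomes 5r^2, so

    ∭_E (5x^2 + 5y^2) dV = ∫_{0}^{π} ∫_{0}^{5} ∫_{0}^{5} (5r^2) · r dz dr dθ.

Inner (z): 25r^3.
Middle (r from 0 to 5): 15625/4.
Outer (θ): 15625π/4.

Therefore the triple integral equals 15625π/4.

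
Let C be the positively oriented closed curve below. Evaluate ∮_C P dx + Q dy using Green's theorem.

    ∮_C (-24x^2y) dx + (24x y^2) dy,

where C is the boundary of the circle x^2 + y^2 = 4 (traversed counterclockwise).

Green's theorem converts the closed line integral into a double integral over the enclosed region D:

    ∮_C P dx + Q dy = ∬_D (∂Q/∂x - ∂P/∂y) dA.

Here P = -24x^2y, Q = 24x y^2, so

    ∂Q/∂x = 24y^2,    ∂P/∂y = -24x^2,
    ∂Q/∂x - ∂P/∂y = 24x^2 + 24y^2.

D is the region x^2 + y^2 ≤ 4. Evaluating the double integral:

In polar coordinates (x = r cos θ, y = r sin θ, dA = r dr dθ) the integrand becomes 24r^2, so

    ∬_D (24x^2 + 24y^2) dA = ∫_0^{2π} ∫_0^{2} (24r^2) · r dr dθ.

Inner (r from 0 to 2): 96.
Outer (θ from 0 to 2π): 192π.

Therefore ∮_C P dx + Q dy = 192π.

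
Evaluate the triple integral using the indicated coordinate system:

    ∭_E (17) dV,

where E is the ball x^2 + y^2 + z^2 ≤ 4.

In spherical coordinates, x = ρ sin(φ) cos(θ), y = ρ sin(φ) sin(θ), z = ρ cos(φ), and dV = ρ^2 sin(φ) dρ dφ dθ.

The integrand becomes 17, so

    ∭_E (17) dV = ∫_{0}^{2π} ∫_{0}^{π} ∫_{0}^{2} (17) · ρ^2 sin(φ) dρ dφ dθ.

Inner (ρ): 136sin(φ)/3.
Middle (φ): 272/3.
Outer (θ): 544π/3.

Therefore the triple integral equals 544π/3.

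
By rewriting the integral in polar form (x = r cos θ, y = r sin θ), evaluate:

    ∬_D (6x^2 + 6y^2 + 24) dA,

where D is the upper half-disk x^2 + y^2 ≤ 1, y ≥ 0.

The region D is 0 ≤ r ≤ 1, 0 ≤ θ ≤ π in polar coordinates, where x = r cos(θ), y = r sin(θ), and dA = r dr dθ.

Under the substitution, the integrand becomes 6r^2 + 24, so

    ∬_D (6x^2 + 6y^2 + 24) dA = ∫_{0}^{π} ∫_{0}^{1} (6r^2 + 24) · r dr dθ.

Inner integral (in r): ∫_{0}^{1} (6r^2 + 24) · r dr = 27/2.

Outer integral (in θ): ∫_{0}^{π} (27/2) dθ = 27π/2.

Therefore ∬_D (6x^2 + 6y^2 + 24) dA = 27π/2.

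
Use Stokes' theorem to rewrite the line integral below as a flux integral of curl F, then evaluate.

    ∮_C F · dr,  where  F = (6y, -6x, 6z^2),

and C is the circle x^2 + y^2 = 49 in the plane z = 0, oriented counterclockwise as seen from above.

Let S be the flat disk x^2 + y^2 ≤ 49 in the plane z = 0, with upward unit normal n̂ = ẑ. By Stokes' theorem,

    ∮_C F · dr = ∬_S (∇ × F) · n̂ dS = ∬_D (curl F)_z dA,

where D is the disk x^2 + y^2 ≤ 49.

Compute the curl of F = (6y, -6x, 6z^2):
    (∇ × F)_x = ∂F_z/∂y - ∂F_y/∂z = 0,
    (∇ × F)_y = ∂F_x/∂z - ∂F_z/∂x = 0,
    (∇ × F)_z = ∂F_y/∂x - ∂F_x/∂y = -12.

On z = 0, (curl F)_z = -12.

Convert to polar (x = r cos θ, y = r sin θ, dA = r dr dθ); the integrand becomes -12, so

    ∬_D (curl F)_z dA = ∫_0^{2π} ∫_0^{7} (-12) · r dr dθ.

Inner (r from 0 to 7): -294.
Outer (θ from 0 to 2π): -588π.

Therefore ∮_C F · dr = -588π.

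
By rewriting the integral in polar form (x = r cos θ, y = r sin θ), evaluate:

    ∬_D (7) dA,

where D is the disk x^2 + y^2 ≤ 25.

The region D is 0 ≤ r ≤ 5, 0 ≤ θ ≤ 2π in polar coordinates, where x = r cos(θ), y = r sin(θ), and dA = r dr dθ.

Under the substitution, the integrand becomes 7, so

    ∬_D (7) dA = ∫_{0}^{2π} ∫_{0}^{5} (7) · r dr dθ.

Inner integral (in r): ∫_{0}^{5} (7) · r dr = 175/2.

Outer integral (in θ): ∫_{0}^{2π} (175/2) dθ = 175π.

Therefore ∬_D (7) dA = 175π.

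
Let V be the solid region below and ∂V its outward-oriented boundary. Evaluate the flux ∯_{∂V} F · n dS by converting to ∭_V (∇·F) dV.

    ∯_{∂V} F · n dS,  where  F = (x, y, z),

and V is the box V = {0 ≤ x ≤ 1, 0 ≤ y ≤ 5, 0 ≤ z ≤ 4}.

By the divergence theorem,

    ∯_{∂V} F · n dS = ∭_V (∇ · F) dV.

Compute the divergence:
    ∇ · F = ∂F_x/∂x + ∂F_y/∂y + ∂F_z/∂z = 1 + 1 + 1 = 3.

V is a rectangular box, so dV = dx dy dz with 0 ≤ x ≤ 1, 0 ≤ y ≤ 5, 0 ≤ z ≤ 4.

Integrate (3) over V as an iterated integral:

    ∭_V (∇·F) dV = ∫_0^{1} ∫_0^{5} ∫_0^{4} (3) dz dy dx.

Inner (z from 0 to 4): 12.
Middle (y from 0 to 5): 60.
Outer (x from 0 to 1): 60.

Therefore ∯_{∂V} F · n dS = 60.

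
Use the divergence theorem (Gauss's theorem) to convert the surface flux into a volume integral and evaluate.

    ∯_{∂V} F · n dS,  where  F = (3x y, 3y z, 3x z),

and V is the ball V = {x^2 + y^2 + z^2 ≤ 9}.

By the divergence theorem,

    ∯_{∂V} F · n dS = ∭_V (∇ · F) dV.

Compute the divergence:
    ∇ · F = ∂F_x/∂x + ∂F_y/∂y + ∂F_z/∂z = 3y + 3z + 3x = 3x + 3y + 3z.

In spherical coordinates, x = ρ sin(φ) cos(θ), y = ρ sin(φ) sin(θ), z = ρ cos(φ), dV = ρ^2 sin(φ) dρ dφ dθ, with 0 ≤ ρ ≤ 3, 0 ≤ φ ≤ π, 0 ≤ θ ≤ 2π.

The integrand, after substitution and multiplying by the volume element, becomes (3ρ (sqrt(2)sin(φ)sin(θ + π/4) + cos(φ))) · ρ^2 sin(φ), so

    ∭_V (∇·F) dV = ∫_0^{2π} ∫_0^{π} ∫_0^{3} (3ρ (sqrt(2)sin(φ)sin(θ + π/4) + cos(φ))) · ρ^2 sin(φ) dρ dφ dθ.

Inner (ρ from 0 to 3): 243(sqrt(2)sin(φ)sin(θ + π/4) + cos(φ))sin(φ)/4.
Middle (φ from 0 to π): 243sqrt(2)π sin(θ + π/4)/8.
Outer (θ from 0 to 2π): 0.

Therefore ∯_{∂V} F · n dS = 0.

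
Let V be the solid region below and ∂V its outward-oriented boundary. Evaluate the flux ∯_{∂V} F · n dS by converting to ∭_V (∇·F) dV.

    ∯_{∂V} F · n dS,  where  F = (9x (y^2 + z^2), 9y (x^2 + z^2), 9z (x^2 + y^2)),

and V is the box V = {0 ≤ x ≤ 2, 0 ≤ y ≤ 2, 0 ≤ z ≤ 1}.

By the divergence theorem,

    ∯_{∂V} F · n dS = ∭_V (∇ · F) dV.

Compute the divergence:
    ∇ · F = ∂F_x/∂x + ∂F_y/∂y + ∂F_z/∂z = 9y^2 + 9z^2 + 9x^2 + 9z^2 + 9x^2 + 9y^2 = 18x^2 + 18y^2 + 18z^2.

V is a rectangular box, so dV = dx dy dz with 0 ≤ x ≤ 2, 0 ≤ y ≤ 2, 0 ≤ z ≤ 1.

Integrate (18x^2 + 18y^2 + 18z^2) over V as an iterated integral:

    ∭_V (∇·F) dV = ∫_0^{2} ∫_0^{2} ∫_0^{1} (18x^2 + 18y^2 + 18z^2) dz dy dx.

Inner (z from 0 to 1): 18x^2 + 18y^2 + 6.
Middle (y from 0 to 2): 36x^2 + 60.
Outer (x from 0 to 2): 216.

Therefore ∯_{∂V} F · n dS = 216.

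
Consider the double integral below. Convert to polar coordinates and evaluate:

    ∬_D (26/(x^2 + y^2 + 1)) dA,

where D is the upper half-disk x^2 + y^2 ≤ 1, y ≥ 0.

The region D is 0 ≤ r ≤ 1, 0 ≤ θ ≤ π in polar coordinates, where x = r cos(θ), y = r sin(θ), and dA = r dr dθ.

Under the substitution, the integrand becomes 26/(r^2 + 1), so

    ∬_D (26/(x^2 + y^2 + 1)) dA = ∫_{0}^{π} ∫_{0}^{1} (26/(r^2 + 1)) · r dr dθ.

Inner integral (in r): ∫_{0}^{1} (26/(r^2 + 1)) · r dr = log(8192).

Outer integral (in θ): ∫_{0}^{π} (log(8192)) dθ = log(8192^π).

Therefore ∬_D (26/(x^2 + y^2 + 1)) dA = log(8192^π).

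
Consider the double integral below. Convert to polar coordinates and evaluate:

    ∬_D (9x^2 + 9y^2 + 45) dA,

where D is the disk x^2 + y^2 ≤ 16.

The region D is 0 ≤ r ≤ 4, 0 ≤ θ ≤ 2π in polar coordinates, where x = r cos(θ), y = r sin(θ), and dA = r dr dθ.

Under the substitution, the integrand becomes 9r^2 + 45, so

    ∬_D (9x^2 + 9y^2 + 45) dA = ∫_{0}^{2π} ∫_{0}^{4} (9r^2 + 45) · r dr dθ.

Inner integral (in r): ∫_{0}^{4} (9r^2 + 45) · r dr = 936.

Outer integral (in θ): ∫_{0}^{2π} (936) dθ = 1872π.

Therefore ∬_D (9x^2 + 9y^2 + 45) dA = 1872π.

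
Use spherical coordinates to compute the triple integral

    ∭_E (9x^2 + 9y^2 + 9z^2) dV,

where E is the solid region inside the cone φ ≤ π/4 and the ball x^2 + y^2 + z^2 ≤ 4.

In spherical coordinates, x = ρ sin(φ) cos(θ), y = ρ sin(φ) sin(θ), z = ρ cos(φ), and dV = ρ^2 sin(φ) dρ dφ dθ.

The integrand becomes 9ρ^2, so

    ∭_E (9x^2 + 9y^2 + 9z^2) dV = ∫_{0}^{2π} ∫_{0}^{π/4} ∫_{0}^{2} (9ρ^2) · ρ^2 sin(φ) dρ dφ dθ.

Inner (ρ): 288sin(φ)/5.
Middle (φ): 288/5 - 144sqrt(2)/5.
Outer (θ): 288π (2 - sqrt(2))/5.

Therefore the triple integral equals 288π (2 - sqrt(2))/5.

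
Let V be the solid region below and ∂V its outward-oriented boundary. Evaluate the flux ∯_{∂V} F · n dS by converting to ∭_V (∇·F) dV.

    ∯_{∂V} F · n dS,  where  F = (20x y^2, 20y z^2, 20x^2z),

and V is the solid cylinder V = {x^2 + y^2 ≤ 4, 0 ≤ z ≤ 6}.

By the divergence theorem,

    ∯_{∂V} F · n dS = ∭_V (∇ · F) dV.

Compute the divergence:
    ∇ · F = ∂F_x/∂x + ∂F_y/∂y + ∂F_z/∂z = 20y^2 + 20z^2 + 20x^2 = 20x^2 + 20y^2 + 20z^2.

In cylindrical coordinates, x = r cos(θ), y = r sin(θ), z = z, dV = r dr dθ dz, with 0 ≤ r ≤ 2, 0 ≤ θ ≤ 2π, 0 ≤ z ≤ 6.

The integrand, after substitution and multiplying by the volume element, becomes (20r^2 + 20z^2) · r, so

    ∭_V (∇·F) dV = ∫_0^{2π} ∫_0^{2} ∫_0^{6} (20r^2 + 20z^2) · r dz dr dθ.

Inner (z from 0 to 6): 120r (r^2 + 12).
Middle (r from 0 to 2): 3360.
Outer (θ from 0 to 2π): 6720π.

Therefore ∯_{∂V} F · n dS = 6720π.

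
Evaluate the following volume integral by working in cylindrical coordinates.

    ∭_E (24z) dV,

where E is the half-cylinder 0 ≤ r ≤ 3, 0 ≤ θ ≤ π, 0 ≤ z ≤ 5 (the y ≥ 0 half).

In cylindrical coordinates, x = r cos(θ), y = r sin(θ), z = z, and dV = r dr dθ dz.

The integrand becomes 24z, so

    ∭_E (24z) dV = ∫_{0}^{π} ∫_{0}^{3} ∫_{0}^{5} (24z) · r dz dr dθ.

Inner (z): 300r.
Middle (r from 0 to 3): 1350.
Outer (θ): 1350π.

Therefore the triple integral equals 1350π.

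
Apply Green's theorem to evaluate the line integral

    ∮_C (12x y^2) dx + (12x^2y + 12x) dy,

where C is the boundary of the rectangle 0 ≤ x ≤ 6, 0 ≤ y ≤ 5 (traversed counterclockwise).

Green's theorem converts the closed line integral into a double integral over the enclosed region D:

    ∮_C P dx + Q dy = ∬_D (∂Q/∂x - ∂P/∂y) dA.

Here P = 12x y^2, Q = 12x^2y + 12x, so

    ∂Q/∂x = 24x y + 12,    ∂P/∂y = 24x y,
    ∂Q/∂x - ∂P/∂y = 12.

D is the region 0 ≤ x ≤ 6, 0 ≤ y ≤ 5. Evaluating the double integral:

    ∬_D (12) dA = ∫_0^{6} ∫_0^{5} (12) dy dx.

Inner (y from 0 to 5): 60.
Outer (x from 0 to 6): 360.

Therefore ∮_C P dx + Q dy = 360.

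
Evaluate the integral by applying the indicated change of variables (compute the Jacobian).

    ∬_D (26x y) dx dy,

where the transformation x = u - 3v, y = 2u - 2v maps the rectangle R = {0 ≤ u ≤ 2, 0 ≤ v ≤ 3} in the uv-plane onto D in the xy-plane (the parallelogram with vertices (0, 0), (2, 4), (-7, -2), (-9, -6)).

Compute the Jacobian determinant of (x, y) with respect to (u, v):

    ∂(x,y)/∂(u,v) = | 1  -3 | = (1)(-2) - (-3)(2) = 4.
                   | 2  -2 |

Its absolute value is |J| = 4 (the area scaling factor).

Substituting x = u - 3v, y = 2u - 2v into the integrand,

    26x y → 52u^2 - 208u v + 156v^2,

so the integral becomes

    ∬_R (52u^2 - 208u v + 156v^2) · |J| du dv = ∫_0^2 ∫_0^3 (208u^2 - 832u v + 624v^2) dv du.

Inner (v): 624u^2 - 3744u + 5616.
Outer (u): 5408.

Therefore ∬_D (26x y) dx dy = 5408.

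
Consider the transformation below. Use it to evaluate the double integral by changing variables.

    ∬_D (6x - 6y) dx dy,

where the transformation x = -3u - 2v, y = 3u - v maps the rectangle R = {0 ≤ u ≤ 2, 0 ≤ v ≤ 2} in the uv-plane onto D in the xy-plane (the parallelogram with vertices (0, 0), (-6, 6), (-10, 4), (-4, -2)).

Compute the Jacobian determinant of (x, y) with respect to (u, v):

    ∂(x,y)/∂(u,v) = | -3  -2 | = (-3)(-1) - (-2)(3) = 9.
                   | 3  -1 |

Its absolute value is |J| = 9 (the area scaling factor).

Substituting x = -3u - 2v, y = 3u - v into the integrand,

    6x - 6y → -36u - 6v,

so the integral becomes

    ∬_R (-36u - 6v) · |J| du dv = ∫_0^2 ∫_0^2 (-324u - 54v) dv du.

Inner (v): -648u - 108.
Outer (u): -1512.

Therefore ∬_D (6x - 6y) dx dy = -1512.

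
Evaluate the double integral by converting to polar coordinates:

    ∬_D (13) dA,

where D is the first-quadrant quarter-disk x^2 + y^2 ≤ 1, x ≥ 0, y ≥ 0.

The region D is 0 ≤ r ≤ 1, 0 ≤ θ ≤ π/2 in polar coordinates, where x = r cos(θ), y = r sin(θ), and dA = r dr dθ.

Under the substitution, the integrand becomes 13, so

    ∬_D (13) dA = ∫_{0}^{π/2} ∫_{0}^{1} (13) · r dr dθ.

Inner integral (in r): ∫_{0}^{1} (13) · r dr = 13/2.

Outer integral (in θ): ∫_{0}^{π/2} (13/2) dθ = 13π/4.

Therefore ∬_D (13) dA = 13π/4.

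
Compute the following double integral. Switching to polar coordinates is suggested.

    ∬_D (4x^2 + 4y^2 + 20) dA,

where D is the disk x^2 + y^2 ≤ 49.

The region D is 0 ≤ r ≤ 7, 0 ≤ θ ≤ 2π in polar coordinates, where x = r cos(θ), y = r sin(θ), and dA = r dr dθ.

Under the substitution, the integrand becomes 4r^2 + 20, so

    ∬_D (4x^2 + 4y^2 + 20) dA = ∫_{0}^{2π} ∫_{0}^{7} (4r^2 + 20) · r dr dθ.

Inner integral (in r): ∫_{0}^{7} (4r^2 + 20) · r dr = 2891.

Outer integral (in θ): ∫_{0}^{2π} (2891) dθ = 5782π.

Therefore ∬_D (4x^2 + 4y^2 + 20) dA = 5782π.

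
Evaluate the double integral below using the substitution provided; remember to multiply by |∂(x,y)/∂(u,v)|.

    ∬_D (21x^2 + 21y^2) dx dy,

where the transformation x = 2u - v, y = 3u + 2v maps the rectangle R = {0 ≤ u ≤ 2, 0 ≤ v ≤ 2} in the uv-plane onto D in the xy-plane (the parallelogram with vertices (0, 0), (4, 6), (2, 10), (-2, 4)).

Compute the Jacobian determinant of (x, y) with respect to (u, v):

    ∂(x,y)/∂(u,v) = | 2  -1 | = (2)(2) - (-1)(3) = 7.
                   | 3  2 |

Its absolute value is |J| = 7 (the area scaling factor).

Substituting x = 2u - v, y = 3u + 2v into the integrand,

    21x^2 + 21y^2 → 273u^2 + 168u v + 105v^2,

so the integral becomes

    ∬_R (273u^2 + 168u v + 105v^2) · |J| du dv = ∫_0^2 ∫_0^2 (1911u^2 + 1176u v + 735v^2) dv du.

Inner (v): 3822u^2 + 2352u + 1960.
Outer (u): 18816.

Therefore ∬_D (21x^2 + 21y^2) dx dy = 18816.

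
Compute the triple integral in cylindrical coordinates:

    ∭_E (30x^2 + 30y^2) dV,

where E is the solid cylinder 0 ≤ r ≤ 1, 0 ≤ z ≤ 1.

In cylindrical coordinates, x = r cos(θ), y = r sin(θ), z = z, and dV = r dr dθ dz.

The integrand becomes 30r^2, so

    ∭_E (30x^2 + 30y^2) dV = ∫_{0}^{2π} ∫_{0}^{1} ∫_{0}^{1} (30r^2) · r dz dr dθ.

Inner (z): 30r^3.
Middle (r from 0 to 1): 15/2.
Outer (θ): 15π.

Therefore the triple integral equals 15π.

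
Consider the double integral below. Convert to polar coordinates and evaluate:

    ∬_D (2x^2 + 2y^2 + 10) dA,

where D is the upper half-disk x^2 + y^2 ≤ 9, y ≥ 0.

The region D is 0 ≤ r ≤ 3, 0 ≤ θ ≤ π in polar coordinates, where x = r cos(θ), y = r sin(θ), and dA = r dr dθ.

Under the substitution, the integrand becomes 2r^2 + 10, so

    ∬_D (2x^2 + 2y^2 + 10) dA = ∫_{0}^{π} ∫_{0}^{3} (2r^2 + 10) · r dr dθ.

Inner integral (in r): ∫_{0}^{3} (2r^2 + 10) · r dr = 171/2.

Outer integral (in θ): ∫_{0}^{π} (171/2) dθ = 171π/2.

Therefore ∬_D (2x^2 + 2y^2 + 10) dA = 171π/2.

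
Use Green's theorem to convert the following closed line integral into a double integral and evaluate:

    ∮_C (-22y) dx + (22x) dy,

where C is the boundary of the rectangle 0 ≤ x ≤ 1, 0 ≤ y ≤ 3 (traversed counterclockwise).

Green's theorem converts the closed line integral into a double integral over the enclosed region D:

    ∮_C P dx + Q dy = ∬_D (∂Q/∂x - ∂P/∂y) dA.

Here P = -22y, Q = 22x, so

    ∂Q/∂x = 22,    ∂P/∂y = -22,
    ∂Q/∂x - ∂P/∂y = 44.

D is the region 0 ≤ x ≤ 1, 0 ≤ y ≤ 3. Evaluating the double integral:

    ∬_D (44) dA = ∫_0^{1} ∫_0^{3} (44) dy dx.

Inner (y from 0 to 3): 132.
Outer (x from 0 to 1): 132.

Therefore ∮_C P dx + Q dy = 132.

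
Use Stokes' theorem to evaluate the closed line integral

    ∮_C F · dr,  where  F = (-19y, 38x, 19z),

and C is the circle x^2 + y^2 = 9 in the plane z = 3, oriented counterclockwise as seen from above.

Let S be the flat disk x^2 + y^2 ≤ 9 in the plane z = 3, with upward unit normal n̂ = ẑ. By Stokes' theorem,

    ∮_C F · dr = ∬_S (∇ × F) · n̂ dS = ∬_D (curl F)_z dA,

where D is the disk x^2 + y^2 ≤ 9.

Compute the curl of F = (-19y, 38x, 19z):
    (∇ × F)_x = ∂F_z/∂y - ∂F_y/∂z = 0,
    (∇ × F)_y = ∂F_x/∂z - ∂F_z/∂x = 0,
    (∇ × F)_z = ∂F_y/∂x - ∂F_x/∂y = 57.

On z = 3, (curl F)_z = 57.

Convert to polar (x = r cos θ, y = r sin θ, dA = r dr dθ); the integrand becomes 57, so

    ∬_D (curl F)_z dA = ∫_0^{2π} ∫_0^{3} (57) · r dr dθ.

Inner (r from 0 to 3): 513/2.
Outer (θ from 0 to 2π): 513π.

Therefore ∮_C F · dr = 513π.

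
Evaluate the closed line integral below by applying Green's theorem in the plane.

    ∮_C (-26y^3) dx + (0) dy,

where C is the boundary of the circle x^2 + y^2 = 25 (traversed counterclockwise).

Green's theorem converts the closed line integral into a double integral over the enclosed region D:

    ∮_C P dx + Q dy = ∬_D (∂Q/∂x - ∂P/∂y) dA.

Here P = -26y^3, Q = 0, so

    ∂Q/∂x = 0,    ∂P/∂y = -78y^2,
    ∂Q/∂x - ∂P/∂y = 78y^2.

D is the region x^2 + y^2 ≤ 25. Evaluating the double integral:

In polar coordinates (x = r cos θ, y = r sin θ, dA = r dr dθ) the integrand becomes 78r^2sin(θ)^2, so

    ∬_D (78y^2) dA = ∫_0^{2π} ∫_0^{5} (78r^2sin(θ)^2) · r dr dθ.

Inner (r from 0 to 5): 24375sin(θ)^2/2.
Outer (θ from 0 to 2π): 24375π/2.

Therefore ∮_C P dx + Q dy = 24375π/2.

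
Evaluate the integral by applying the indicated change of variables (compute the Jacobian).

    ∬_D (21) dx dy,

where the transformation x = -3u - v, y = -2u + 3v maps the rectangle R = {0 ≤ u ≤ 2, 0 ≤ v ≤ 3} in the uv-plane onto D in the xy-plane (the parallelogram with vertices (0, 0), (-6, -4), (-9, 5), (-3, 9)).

Compute the Jacobian determinant of (x, y) with respect to (u, v):

    ∂(x,y)/∂(u,v) = | -3  -1 | = (-3)(3) - (-1)(-2) = -11.
                   | -2  3 |

Its absolute value is |J| = 11 (the area scaling factor).

Substituting x = -3u - v, y = -2u + 3v into the integrand,

    21 → 21,

so the integral becomes

    ∬_R (21) · |J| du dv = ∫_0^2 ∫_0^3 (231) dv du.

Inner (v): 693.
Outer (u): 1386.

Therefore ∬_D (21) dx dy = 1386.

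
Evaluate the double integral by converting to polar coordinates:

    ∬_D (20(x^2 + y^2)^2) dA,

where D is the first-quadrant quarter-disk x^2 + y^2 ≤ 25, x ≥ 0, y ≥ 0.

The region D is 0 ≤ r ≤ 5, 0 ≤ θ ≤ π/2 in polar coordinates, where x = r cos(θ), y = r sin(θ), and dA = r dr dθ.

Under the substitution, the integrand becomes 20r^4, so

    ∬_D (20(x^2 + y^2)^2) dA = ∫_{0}^{π/2} ∫_{0}^{5} (20r^4) · r dr dθ.

Inner integral (in r): ∫_{0}^{5} (20r^4) · r dr = 156250/3.

Outer integral (in θ): ∫_{0}^{π/2} (156250/3) dθ = 78125π/3.

Therefore ∬_D (20(x^2 + y^2)^2) dA = 78125π/3.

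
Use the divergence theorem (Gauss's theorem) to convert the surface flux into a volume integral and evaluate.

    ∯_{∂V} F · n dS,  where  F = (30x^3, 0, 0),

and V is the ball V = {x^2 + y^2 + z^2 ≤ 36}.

By the divergence theorem,

    ∯_{∂V} F · n dS = ∭_V (∇ · F) dV.

Compute the divergence:
    ∇ · F = ∂F_x/∂x + ∂F_y/∂y + ∂F_z/∂z = 90x^2 + 0 + 0 = 90x^2.

In spherical coordinates, x = ρ sin(φ) cos(θ), y = ρ sin(φ) sin(θ), z = ρ cos(φ), dV = ρ^2 sin(φ) dρ dφ dθ, with 0 ≤ ρ ≤ 6, 0 ≤ φ ≤ π, 0 ≤ θ ≤ 2π.

The integrand, after substitution and multiplying by the volume element, becomes (90ρ^2sin(φ)^2cos(θ)^2) · ρ^2 sin(φ), so

    ∭_V (∇·F) dV = ∫_0^{2π} ∫_0^{π} ∫_0^{6} (90ρ^2sin(φ)^2cos(θ)^2) · ρ^2 sin(φ) dρ dφ dθ.

Inner (ρ from 0 to 6): 139968sin(φ)^3cos(θ)^2.
Middle (φ from 0 to π): 186624cos(θ)^2.
Outer (θ from 0 to 2π): 186624π.

Therefore ∯_{∂V} F · n dS = 186624π.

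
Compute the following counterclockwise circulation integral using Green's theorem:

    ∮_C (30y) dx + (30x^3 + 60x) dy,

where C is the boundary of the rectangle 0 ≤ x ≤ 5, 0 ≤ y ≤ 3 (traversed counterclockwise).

Green's theorem converts the closed line integral into a double integral over the enclosed region D:

    ∮_C P dx + Q dy = ∬_D (∂Q/∂x - ∂P/∂y) dA.

Here P = 30y, Q = 30x^3 + 60x, so

    ∂Q/∂x = 90x^2 + 60,    ∂P/∂y = 30,
    ∂Q/∂x - ∂P/∂y = 90x^2 + 30.

D is the region 0 ≤ x ≤ 5, 0 ≤ y ≤ 3. Evaluating the double integral:

    ∬_D (90x^2 + 30) dA = ∫_0^{5} ∫_0^{3} (90x^2 + 30) dy dx.

Inner (y from 0 to 3): 270x^2 + 90.
Outer (x from 0 to 5): 11700.

Therefore ∮_C P dx + Q dy = 11700.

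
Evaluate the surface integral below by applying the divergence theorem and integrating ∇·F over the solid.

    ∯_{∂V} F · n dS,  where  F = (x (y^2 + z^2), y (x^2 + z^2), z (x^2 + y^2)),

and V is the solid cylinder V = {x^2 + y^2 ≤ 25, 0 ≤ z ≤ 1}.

By the divergence theorem,

    ∯_{∂V} F · n dS = ∭_V (∇ · F) dV.

Compute the divergence:
    ∇ · F = ∂F_x/∂x + ∂F_y/∂y + ∂F_z/∂z = y^2 + z^2 + x^2 + z^2 + x^2 + y^2 = 2x^2 + 2y^2 + 2z^2.

In cylindrical coordinates, x = r cos(θ), y = r sin(θ), z = z, dV = r dr dθ dz, with 0 ≤ r ≤ 5, 0 ≤ θ ≤ 2π, 0 ≤ z ≤ 1.

The integrand, after substitution and multiplying by the volume element, becomes (2r^2 + 2z^2) · r, so

    ∭_V (∇·F) dV = ∫_0^{2π} ∫_0^{5} ∫_0^{1} (2r^2 + 2z^2) · r dz dr dθ.

Inner (z from 0 to 1): 2r (r^2 + 1/3).
Middle (r from 0 to 5): 1925/6.
Outer (θ from 0 to 2π): 1925π/3.

Therefore ∯_{∂V} F · n dS = 1925π/3.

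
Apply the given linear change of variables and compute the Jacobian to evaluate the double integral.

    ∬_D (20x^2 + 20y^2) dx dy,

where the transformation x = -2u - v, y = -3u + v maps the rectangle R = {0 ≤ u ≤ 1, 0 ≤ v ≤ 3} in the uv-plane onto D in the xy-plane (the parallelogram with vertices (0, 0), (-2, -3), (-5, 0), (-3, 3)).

Compute the Jacobian determinant of (x, y) with respect to (u, v):

    ∂(x,y)/∂(u,v) = | -2  -1 | = (-2)(1) - (-1)(-3) = -5.
                   | -3  1 |

Its absolute value is |J| = 5 (the area scaling factor).

Substituting x = -2u - v, y = -3u + v into the integrand,

    20x^2 + 20y^2 → 260u^2 - 40u v + 40v^2,

so the integral becomes

    ∬_R (260u^2 - 40u v + 40v^2) · |J| du dv = ∫_0^1 ∫_0^3 (1300u^2 - 200u v + 200v^2) dv du.

Inner (v): 3900u^2 - 900u + 1800.
Outer (u): 2650.

Therefore ∬_D (20x^2 + 20y^2) dx dy = 2650.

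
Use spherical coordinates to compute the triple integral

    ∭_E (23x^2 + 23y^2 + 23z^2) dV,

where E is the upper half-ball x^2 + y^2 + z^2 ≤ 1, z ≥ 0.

In spherical coordinates, x = ρ sin(φ) cos(θ), y = ρ sin(φ) sin(θ), z = ρ cos(φ), and dV = ρ^2 sin(φ) dρ dφ dθ.

The integrand becomes 23ρ^2, so

    ∭_E (23x^2 + 23y^2 + 23z^2) dV = ∫_{0}^{2π} ∫_{0}^{π/2} ∫_{0}^{1} (23ρ^2) · ρ^2 sin(φ) dρ dφ dθ.

Inner (ρ): 23sin(φ)/5.
Middle (φ): 23/5.
Outer (θ): 46π/5.

Therefore the triple integral equals 46π/5.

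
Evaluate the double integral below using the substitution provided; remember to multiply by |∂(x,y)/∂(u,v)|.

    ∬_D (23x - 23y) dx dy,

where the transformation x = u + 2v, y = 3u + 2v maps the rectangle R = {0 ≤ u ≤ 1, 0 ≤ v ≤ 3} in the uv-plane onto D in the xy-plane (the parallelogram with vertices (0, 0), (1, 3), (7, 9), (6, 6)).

Compute the Jacobian determinant of (x, y) with respect to (u, v):

    ∂(x,y)/∂(u,v) = | 1  2 | = (1)(2) - (2)(3) = -4.
                   | 3  2 |

Its absolute value is |J| = 4 (the area scaling factor).

Substituting x = u + 2v, y = 3u + 2v into the integrand,

    23x - 23y → -46u,

so the integral becomes

    ∬_R (-46u) · |J| du dv = ∫_0^1 ∫_0^3 (-184u) dv du.

Inner (v): -552u.
Outer (u): -276.

Therefore ∬_D (23x - 23y) dx dy = -276.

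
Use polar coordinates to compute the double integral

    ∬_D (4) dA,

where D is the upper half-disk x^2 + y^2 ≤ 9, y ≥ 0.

The region D is 0 ≤ r ≤ 3, 0 ≤ θ ≤ π in polar coordinates, where x = r cos(θ), y = r sin(θ), and dA = r dr dθ.

Under the substitution, the integrand becomes 4, so

    ∬_D (4) dA = ∫_{0}^{π} ∫_{0}^{3} (4) · r dr dθ.

Inner integral (in r): ∫_{0}^{3} (4) · r dr = 18.

Outer integral (in θ): ∫_{0}^{π} (18) dθ = 18π.

Therefore ∬_D (4) dA = 18π.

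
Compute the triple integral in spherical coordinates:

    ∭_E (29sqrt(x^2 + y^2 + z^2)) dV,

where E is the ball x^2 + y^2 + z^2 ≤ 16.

In spherical coordinates, x = ρ sin(φ) cos(θ), y = ρ sin(φ) sin(θ), z = ρ cos(φ), and dV = ρ^2 sin(φ) dρ dφ dθ.

The integrand becomes 29ρ, so

    ∭_E (29sqrt(x^2 + y^2 + z^2)) dV = ∫_{0}^{2π} ∫_{0}^{π} ∫_{0}^{4} (29ρ) · ρ^2 sin(φ) dρ dφ dθ.

Inner (ρ): 1856sin(φ).
Middle (φ): 3712.
Outer (θ): 7424π.

Therefore the triple integral equals 7424π.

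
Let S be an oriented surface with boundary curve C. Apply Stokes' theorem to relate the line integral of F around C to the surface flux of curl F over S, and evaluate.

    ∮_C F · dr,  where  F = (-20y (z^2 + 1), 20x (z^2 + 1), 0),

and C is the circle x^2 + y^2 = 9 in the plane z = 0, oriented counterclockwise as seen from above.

Let S be the flat disk x^2 + y^2 ≤ 9 in the plane z = 0, with upward unit normal n̂ = ẑ. By Stokes' theorem,

    ∮_C F · dr = ∬_S (∇ × F) · n̂ dS = ∬_D (curl F)_z dA,

where D is the disk x^2 + y^2 ≤ 9.

Compute the curl of F = (-20y (z^2 + 1), 20x (z^2 + 1), 0):
    (∇ × F)_x = ∂F_z/∂y - ∂F_y/∂z = -40x z,
    (∇ × F)_y = ∂F_x/∂z - ∂F_z/∂x = -40y z,
    (∇ × F)_z = ∂F_y/∂x - ∂F_x/∂y = 40z^2 + 40.

On z = 0, (curl F)_z = 40.

Convert to polar (x = r cos θ, y = r sin θ, dA = r dr dθ); the integrand becomes 40, so

    ∬_D (curl F)_z dA = ∫_0^{2π} ∫_0^{3} (40) · r dr dθ.

Inner (r from 0 to 3): 180.
Outer (θ from 0 to 2π): 360π.

Therefore ∮_C F · dr = 360π.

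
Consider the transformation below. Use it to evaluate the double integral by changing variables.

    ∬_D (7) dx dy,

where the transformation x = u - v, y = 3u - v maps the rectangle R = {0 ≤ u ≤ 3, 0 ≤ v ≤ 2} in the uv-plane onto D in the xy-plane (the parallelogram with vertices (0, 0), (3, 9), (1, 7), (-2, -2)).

Compute the Jacobian determinant of (x, y) with respect to (u, v):

    ∂(x,y)/∂(u,v) = | 1  -1 | = (1)(-1) - (-1)(3) = 2.
                   | 3  -1 |

Its absolute value is |J| = 2 (the area scaling factor).

Substituting x = u - v, y = 3u - v into the integrand,

    7 → 7,

so the integral becomes

    ∬_R (7) · |J| du dv = ∫_0^3 ∫_0^2 (14) dv du.

Inner (v): 28.
Outer (u): 84.

Therefore ∬_D (7) dx dy = 84.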